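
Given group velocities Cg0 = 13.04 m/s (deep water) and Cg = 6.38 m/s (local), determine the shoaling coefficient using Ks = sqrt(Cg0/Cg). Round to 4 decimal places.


Ks = sqrt(Cg0 / Cg)
Ks = sqrt(13.04 / 6.38)
Ks = sqrt(2.0439)
Ks = 1.4296

1.4296


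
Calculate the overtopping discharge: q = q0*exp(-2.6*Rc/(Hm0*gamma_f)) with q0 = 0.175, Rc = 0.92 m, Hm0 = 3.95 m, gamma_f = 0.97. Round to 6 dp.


q = q0 * exp(-2.6 * Rc / (Hm0 * gamma_f))
Exponent = -2.6 * 0.92 / (3.95 * 0.97)
= -2.6 * 0.92 / 3.8315
= -0.624299
exp(-0.624299) = 0.535637
q = 0.175 * 0.535637
q = 0.093736 m^3/s/m

0.093736


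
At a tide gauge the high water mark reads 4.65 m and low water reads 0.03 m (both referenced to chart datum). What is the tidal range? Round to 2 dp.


Tidal range = High water - Low water
Tidal range = 4.65 - (0.03)
Tidal range = 4.62 m

4.62


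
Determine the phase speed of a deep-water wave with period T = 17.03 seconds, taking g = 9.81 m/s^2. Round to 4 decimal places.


We use the deep-water celerity formula:
C = g * T / (2 * pi)
C = 9.81 * 17.03 / (2 * 3.14159...)
C = 167.064300 / 6.283185
C = 26.5891 m/s

26.5891


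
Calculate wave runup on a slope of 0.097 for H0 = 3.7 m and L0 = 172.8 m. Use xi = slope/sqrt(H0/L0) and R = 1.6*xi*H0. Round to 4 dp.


xi = slope / sqrt(H0/L0)
H0/L0 = 3.7/172.8 = 0.021412
sqrt(0.021412) = 0.146329
xi = 0.097 / 0.146329 = 0.662892
R = 1.6 * xi * H0 = 1.6 * 0.662892 * 3.7
R = 3.9243 m

3.9243


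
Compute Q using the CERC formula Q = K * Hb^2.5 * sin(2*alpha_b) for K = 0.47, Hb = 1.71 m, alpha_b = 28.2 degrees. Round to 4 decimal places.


Q = K * Hb^2.5 * sin(2 * alpha_b)
Hb^2.5 = 1.71^2.5 = 3.823757
sin(2 * 28.2) = sin(56.4) = 0.832921
Q = 0.47 * 3.823757 * 0.832921
Q = 1.4969 m^3/s

1.4969


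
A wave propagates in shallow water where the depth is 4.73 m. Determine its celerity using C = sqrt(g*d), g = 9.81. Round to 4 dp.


Using the shallow-water approximation:
C = sqrt(g * d) = sqrt(9.81 * 4.73)
C = sqrt(46.4013)
C = 6.8118 m/s

6.8118


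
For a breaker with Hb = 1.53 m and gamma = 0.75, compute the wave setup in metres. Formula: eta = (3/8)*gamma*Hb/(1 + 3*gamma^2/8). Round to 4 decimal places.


eta = (3/8) * gamma * Hb / (1 + 3*gamma^2/8)
Numerator = (3/8) * 0.75 * 1.53 = 0.430312
Denominator = 1 + 3*0.75^2/8 = 1 + 0.210938 = 1.210938
eta = 0.430312 / 1.210938
eta = 0.3554 m

0.3554


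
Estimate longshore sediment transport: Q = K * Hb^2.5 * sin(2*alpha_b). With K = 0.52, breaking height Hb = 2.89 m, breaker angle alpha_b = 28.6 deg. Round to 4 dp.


Q = K * Hb^2.5 * sin(2 * alpha_b)
Hb^2.5 = 2.89^2.5 = 14.198570
sin(2 * 28.6) = sin(57.2) = 0.840567
Q = 0.52 * 14.198570 * 0.840567
Q = 6.2061 m^3/s

6.2061


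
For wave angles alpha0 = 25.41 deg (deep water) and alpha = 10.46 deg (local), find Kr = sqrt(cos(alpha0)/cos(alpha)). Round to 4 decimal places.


Kr = sqrt(cos(alpha0) / cos(alpha))
cos(25.41) = 0.903260
cos(10.46) = 0.983382
Kr = sqrt(0.903260 / 0.983382)
Kr = sqrt(0.918525)
Kr = 0.9584

0.9584


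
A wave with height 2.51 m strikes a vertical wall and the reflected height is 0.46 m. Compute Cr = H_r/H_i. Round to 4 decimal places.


Cr = H_r / H_i
Cr = 0.46 / 2.51
Cr = 0.1833

0.1833


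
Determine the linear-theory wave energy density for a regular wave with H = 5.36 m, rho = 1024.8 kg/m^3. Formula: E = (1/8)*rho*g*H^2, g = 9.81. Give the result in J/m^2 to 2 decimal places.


E = (1/8) * rho * g * H^2
E = (1/8) * 1024.8 * 9.81 * 5.36^2
E = 0.125 * 1024.8 * 9.81 * 28.7296
E = 36103.37 J/m^2

36103.37


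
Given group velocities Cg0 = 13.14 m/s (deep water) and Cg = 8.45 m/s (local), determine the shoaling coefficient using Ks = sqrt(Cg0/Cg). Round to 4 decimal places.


Ks = sqrt(Cg0 / Cg)
Ks = sqrt(13.14 / 8.45)
Ks = sqrt(1.5550)
Ks = 1.2470

1.2470


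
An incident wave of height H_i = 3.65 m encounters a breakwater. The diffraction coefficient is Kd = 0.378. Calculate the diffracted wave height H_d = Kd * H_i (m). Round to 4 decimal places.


H_d = Kd * H_i
H_d = 0.378 * 3.65
H_d = 1.3797 m

1.3797


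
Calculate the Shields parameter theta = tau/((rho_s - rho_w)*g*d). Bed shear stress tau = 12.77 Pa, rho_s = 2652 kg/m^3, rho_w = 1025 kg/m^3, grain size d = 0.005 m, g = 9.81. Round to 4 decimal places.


theta = tau / ((rho_s - rho_w) * g * d)
rho_s - rho_w = 2652 - 1025 = 1627
Denominator = 1627 * 9.81 * 0.005 = 79.804350
theta = 12.77 / 79.804350
theta = 0.1600

0.1600


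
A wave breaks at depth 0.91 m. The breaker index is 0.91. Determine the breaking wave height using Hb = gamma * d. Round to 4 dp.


Hb = gamma * d
Hb = 0.91 * 0.91
Hb = 0.8281 m

0.8281


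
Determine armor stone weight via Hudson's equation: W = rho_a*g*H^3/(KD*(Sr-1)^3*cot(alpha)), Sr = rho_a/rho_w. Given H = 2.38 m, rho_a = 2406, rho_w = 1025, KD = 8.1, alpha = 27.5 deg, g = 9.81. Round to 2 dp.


Sr = rho_a / rho_w = 2406 / 1025 = 2.347317
(Sr - 1) = 1.347317
(Sr - 1)^3 = 2.445735
cot(27.5) = 1 / tan(27.5) = 1 / 0.520567 = 1.920982
Numerator = 2406 * 9.81 * 2.38^3 = 318196.5756
Denominator = 8.1 * 2.445735 * 1.920982 = 38.055531
W = 318196.5756 / 38.055531
W = 8361.38 N

8361.38


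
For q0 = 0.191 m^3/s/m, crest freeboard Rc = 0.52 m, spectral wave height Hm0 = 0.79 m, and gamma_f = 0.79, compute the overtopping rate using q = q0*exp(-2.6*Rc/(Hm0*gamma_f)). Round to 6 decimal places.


q = q0 * exp(-2.6 * Rc / (Hm0 * gamma_f))
Exponent = -2.6 * 0.52 / (0.79 * 0.79)
= -2.6 * 0.52 / 0.6241
= -2.166320
exp(-2.166320) = 0.114599
q = 0.191 * 0.114599
q = 0.021888 m^3/s/m

0.021888


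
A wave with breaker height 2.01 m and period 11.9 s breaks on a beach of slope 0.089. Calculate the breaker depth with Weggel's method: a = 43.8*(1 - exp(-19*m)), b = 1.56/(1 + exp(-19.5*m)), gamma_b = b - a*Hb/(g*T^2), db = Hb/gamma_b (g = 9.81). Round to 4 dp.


a = 43.8 * (1 - exp(-19 * m))
exp(-19 * 0.089) = exp(-1.6910) = 0.184335
a = 43.8 * (1 - 0.184335) = 35.726123
b = 1.56 / (1 + exp(-19.5 * m))
exp(-19.5 * 0.089) = exp(-1.7355) = 0.176312
b = 1.56 / (1 + 0.176312) = 1.326179
Hb / (g * T^2) = 2.01 / (9.81 * 11.9^2) = 2.01 / 1389.1941 = 0.00144688
gamma_b = b - a * Hb/(g*T^2) = 1.326179 - 35.726123 * 0.00144688 = 1.274487
db = Hb / gamma_b = 2.01 / 1.274487
db = 1.5771 m

1.5771


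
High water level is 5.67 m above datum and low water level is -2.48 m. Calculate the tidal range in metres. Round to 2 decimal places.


Tidal range = High water - Low water
Tidal range = 5.67 - (-2.48)
Tidal range = 8.15 m

8.15


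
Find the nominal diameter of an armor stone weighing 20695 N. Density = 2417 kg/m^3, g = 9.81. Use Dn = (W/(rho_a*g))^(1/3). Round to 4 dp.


V = W / (rho_a * g)
V = 20695 / (2417 * 9.81)
V = 20695 / 23710.77
V = 0.872810 m^3
Dn = V^(1/3) = 0.872810^(1/3)
Dn = 0.9557 m

0.9557


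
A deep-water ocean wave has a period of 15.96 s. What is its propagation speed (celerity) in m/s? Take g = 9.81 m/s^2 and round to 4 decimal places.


We use the deep-water celerity formula:
C = g * T / (2 * pi)
C = 9.81 * 15.96 / (2 * 3.14159...)
C = 156.567600 / 6.283185
C = 24.9185 m/s

24.9185


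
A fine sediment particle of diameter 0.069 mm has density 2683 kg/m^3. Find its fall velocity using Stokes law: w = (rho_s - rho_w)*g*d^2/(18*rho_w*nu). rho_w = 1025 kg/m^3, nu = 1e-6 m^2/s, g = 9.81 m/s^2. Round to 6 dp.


w = (rho_s - rho_w) * g * d^2 / (18 * rho_w * nu)
d = 0.069 mm = 0.000069 m
rho_s - rho_w = 2683 - 1025 = 1658
Numerator = 1658 * 9.81 * (0.000069)^2 = 0.000077437570
Denominator = 18 * 1025 * 1e-6 = 0.018450
w = 0.004197 m/s

0.004197


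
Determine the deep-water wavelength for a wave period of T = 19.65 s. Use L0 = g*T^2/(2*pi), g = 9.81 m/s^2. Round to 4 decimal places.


L0 = g * T^2 / (2 * pi)
L0 = 9.81 * 19.65^2 / (2 * pi)
L0 = 9.81 * 386.1225 / 6.28319
L0 = 3787.8617 / 6.28319
L0 = 602.8569 m

602.8569


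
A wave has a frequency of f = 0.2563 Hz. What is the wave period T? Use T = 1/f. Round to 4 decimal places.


T = 1 / f
T = 1 / 0.2563
T = 3.9017 s

3.9017


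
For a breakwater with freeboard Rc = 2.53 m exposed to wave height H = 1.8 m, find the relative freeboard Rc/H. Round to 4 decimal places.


Relative freeboard = Rc / H
= 2.53 / 1.8
= 1.4056

1.4056


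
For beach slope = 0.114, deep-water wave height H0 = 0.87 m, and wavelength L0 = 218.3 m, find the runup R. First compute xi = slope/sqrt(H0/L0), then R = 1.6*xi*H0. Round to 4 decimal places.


xi = slope / sqrt(H0/L0)
H0/L0 = 0.87/218.3 = 0.003985
sqrt(0.003985) = 0.063130
xi = 0.114 / 0.063130 = 1.805810
R = 1.6 * xi * H0 = 1.6 * 1.805810 * 0.87
R = 2.5137 m

2.5137


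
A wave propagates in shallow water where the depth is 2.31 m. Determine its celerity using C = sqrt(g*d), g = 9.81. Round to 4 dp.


Using the shallow-water approximation:
C = sqrt(g * d) = sqrt(9.81 * 2.31)
C = sqrt(22.6611)
C = 4.7604 m/s

4.7604


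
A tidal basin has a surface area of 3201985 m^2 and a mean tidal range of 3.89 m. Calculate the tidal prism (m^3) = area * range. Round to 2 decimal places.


Tidal prism = Area * Tidal range
P = 3201985 * 3.89
P = 12455721.65 m^3

12455721.65


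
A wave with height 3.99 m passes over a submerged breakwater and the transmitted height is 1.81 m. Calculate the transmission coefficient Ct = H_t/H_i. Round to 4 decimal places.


Ct = H_t / H_i
Ct = 1.81 / 3.99
Ct = 0.4536

0.4536


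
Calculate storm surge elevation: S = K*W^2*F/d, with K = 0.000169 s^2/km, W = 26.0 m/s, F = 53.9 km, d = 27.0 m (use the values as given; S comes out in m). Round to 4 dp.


S = K * W^2 * F / d
W^2 = 26.0^2 = 676.00
S = 0.000169 * 676.00 * 53.9 / 27.0
Numerator = 0.000169 * 676.00 * 53.9 = 6.157752
S = 6.157752 / 27.0 = 0.2281 m

0.2281


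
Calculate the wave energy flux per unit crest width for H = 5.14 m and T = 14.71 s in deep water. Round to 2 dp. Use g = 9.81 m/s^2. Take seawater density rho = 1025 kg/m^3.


P = rho * g^2 * H^2 * T / (32 * pi)
P = 1025 * 9.81^2 * 5.14^2 * 14.71 / (32 * pi)
P = 1025 * 96.2361 * 26.4196 * 14.71 / 100.53096
P = 381329.97 W/m

381329.97


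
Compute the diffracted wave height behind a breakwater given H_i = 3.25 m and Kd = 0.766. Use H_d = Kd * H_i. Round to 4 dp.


H_d = Kd * H_i
H_d = 0.766 * 3.25
H_d = 2.4895 m

2.4895


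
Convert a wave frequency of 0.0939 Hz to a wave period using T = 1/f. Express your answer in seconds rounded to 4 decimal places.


T = 1 / f
T = 1 / 0.0939
T = 10.6496 s

10.6496


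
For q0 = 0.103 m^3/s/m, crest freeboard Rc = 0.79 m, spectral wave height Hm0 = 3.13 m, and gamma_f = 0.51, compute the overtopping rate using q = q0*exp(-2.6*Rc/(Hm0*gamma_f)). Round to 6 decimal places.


q = q0 * exp(-2.6 * Rc / (Hm0 * gamma_f))
Exponent = -2.6 * 0.79 / (3.13 * 0.51)
= -2.6 * 0.79 / 1.5963
= -1.286726
exp(-1.286726) = 0.276174
q = 0.103 * 0.276174
q = 0.028446 m^3/s/m

0.028446


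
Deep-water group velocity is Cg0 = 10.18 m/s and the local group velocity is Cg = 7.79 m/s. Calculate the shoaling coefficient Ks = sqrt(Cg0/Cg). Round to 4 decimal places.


Ks = sqrt(Cg0 / Cg)
Ks = sqrt(10.18 / 7.79)
Ks = sqrt(1.3068)
Ks = 1.1432

1.1432


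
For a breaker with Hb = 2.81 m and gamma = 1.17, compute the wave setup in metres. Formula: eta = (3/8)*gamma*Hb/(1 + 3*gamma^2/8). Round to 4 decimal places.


eta = (3/8) * gamma * Hb / (1 + 3*gamma^2/8)
Numerator = (3/8) * 1.17 * 2.81 = 1.232887
Denominator = 1 + 3*1.17^2/8 = 1 + 0.513338 = 1.513338
eta = 1.232887 / 1.513338
eta = 0.8147 m

0.8147


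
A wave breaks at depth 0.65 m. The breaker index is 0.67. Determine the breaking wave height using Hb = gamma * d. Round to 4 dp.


Hb = gamma * d
Hb = 0.67 * 0.65
Hb = 0.4355 m

0.4355


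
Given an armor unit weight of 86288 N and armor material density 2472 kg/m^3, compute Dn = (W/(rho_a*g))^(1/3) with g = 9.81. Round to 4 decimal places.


V = W / (rho_a * g)
V = 86288 / (2472 * 9.81)
V = 86288 / 24250.32
V = 3.558221 m^3
Dn = V^(1/3) = 3.558221^(1/3)
Dn = 1.5267 m

1.5267


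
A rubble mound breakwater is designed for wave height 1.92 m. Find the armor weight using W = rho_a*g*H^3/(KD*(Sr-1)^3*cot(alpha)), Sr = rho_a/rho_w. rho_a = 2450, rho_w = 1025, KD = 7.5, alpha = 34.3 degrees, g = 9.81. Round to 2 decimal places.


Sr = rho_a / rho_w = 2450 / 1025 = 2.390244
(Sr - 1) = 1.390244
(Sr - 1)^3 = 2.687033
cot(34.3) = 1 / tan(34.3) = 1 / 0.682154 = 1.465945
Numerator = 2450 * 9.81 * 1.92^3 = 170113.4991
Denominator = 7.5 * 2.687033 * 1.465945 = 29.542823
W = 170113.4991 / 29.542823
W = 5758.20 N

5758.20


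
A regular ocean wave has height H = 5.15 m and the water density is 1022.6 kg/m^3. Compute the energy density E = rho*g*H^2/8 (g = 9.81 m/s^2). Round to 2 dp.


E = (1/8) * rho * g * H^2
E = (1/8) * 1022.6 * 9.81 * 5.15^2
E = 0.125 * 1022.6 * 9.81 * 26.5225
E = 33258.24 J/m^2

33258.24


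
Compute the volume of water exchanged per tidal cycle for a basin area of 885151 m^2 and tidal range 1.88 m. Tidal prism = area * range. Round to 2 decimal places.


Tidal prism = Area * Tidal range
P = 885151 * 1.88
P = 1664083.88 m^3

1664083.88


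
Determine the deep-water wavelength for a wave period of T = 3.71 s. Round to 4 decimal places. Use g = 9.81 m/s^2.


L0 = g * T^2 / (2 * pi)
L0 = 9.81 * 3.71^2 / (2 * pi)
L0 = 9.81 * 13.7641 / 6.28319
L0 = 135.0258 / 6.28319
L0 = 21.4900 m

21.4900


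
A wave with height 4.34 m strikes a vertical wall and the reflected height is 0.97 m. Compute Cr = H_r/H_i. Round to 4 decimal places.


Cr = H_r / H_i
Cr = 0.97 / 4.34
Cr = 0.2235

0.2235


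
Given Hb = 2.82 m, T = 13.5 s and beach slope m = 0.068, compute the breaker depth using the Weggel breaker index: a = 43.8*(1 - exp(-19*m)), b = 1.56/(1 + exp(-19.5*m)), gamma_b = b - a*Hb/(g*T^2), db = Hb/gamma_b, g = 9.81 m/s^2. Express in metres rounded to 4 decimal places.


a = 43.8 * (1 - exp(-19 * m))
exp(-19 * 0.068) = exp(-1.2920) = 0.274721
a = 43.8 * (1 - 0.274721) = 31.767229
b = 1.56 / (1 + exp(-19.5 * m))
exp(-19.5 * 0.068) = exp(-1.3260) = 0.265537
b = 1.56 / (1 + 0.265537) = 1.232678
Hb / (g * T^2) = 2.82 / (9.81 * 13.5^2) = 2.82 / 1787.8725 = 0.00157729
gamma_b = b - a * Hb/(g*T^2) = 1.232678 - 31.767229 * 0.00157729 = 1.182572
db = Hb / gamma_b = 2.82 / 1.182572
db = 2.3846 m

2.3846


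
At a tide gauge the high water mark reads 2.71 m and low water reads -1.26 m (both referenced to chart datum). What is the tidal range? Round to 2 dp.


Tidal range = High water - Low water
Tidal range = 2.71 - (-1.26)
Tidal range = 3.97 m

3.97


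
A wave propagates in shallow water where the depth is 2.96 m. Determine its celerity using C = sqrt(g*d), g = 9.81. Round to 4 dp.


Using the shallow-water approximation:
C = sqrt(g * d) = sqrt(9.81 * 2.96)
C = sqrt(29.0376)
C = 5.3887 m/s

5.3887


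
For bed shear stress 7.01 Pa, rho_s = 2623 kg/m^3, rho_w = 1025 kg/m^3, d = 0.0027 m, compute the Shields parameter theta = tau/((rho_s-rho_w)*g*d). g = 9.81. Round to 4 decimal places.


theta = tau / ((rho_s - rho_w) * g * d)
rho_s - rho_w = 2623 - 1025 = 1598
Denominator = 1598 * 9.81 * 0.0027 = 42.326226
theta = 7.01 / 42.326226
theta = 0.1656

0.1656


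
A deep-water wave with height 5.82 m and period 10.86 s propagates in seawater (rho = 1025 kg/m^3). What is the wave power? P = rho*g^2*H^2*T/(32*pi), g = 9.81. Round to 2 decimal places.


P = rho * g^2 * H^2 * T / (32 * pi)
P = 1025 * 9.81^2 * 5.82^2 * 10.86 / (32 * pi)
P = 1025 * 96.2361 * 33.8724 * 10.86 / 100.53096
P = 360942.34 W/m

360942.34


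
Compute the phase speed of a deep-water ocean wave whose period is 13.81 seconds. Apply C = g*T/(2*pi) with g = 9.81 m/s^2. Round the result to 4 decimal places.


We use the deep-water celerity formula:
C = g * T / (2 * pi)
C = 9.81 * 13.81 / (2 * 3.14159...)
C = 135.476100 / 6.283185
C = 21.5617 m/s

21.5617


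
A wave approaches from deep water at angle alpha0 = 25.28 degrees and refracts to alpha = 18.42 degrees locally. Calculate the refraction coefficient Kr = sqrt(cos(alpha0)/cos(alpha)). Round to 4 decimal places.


Kr = sqrt(cos(alpha0) / cos(alpha))
cos(25.28) = 0.904232
cos(18.42) = 0.948766
Kr = sqrt(0.904232 / 0.948766)
Kr = sqrt(0.953061)
Kr = 0.9762

0.9762


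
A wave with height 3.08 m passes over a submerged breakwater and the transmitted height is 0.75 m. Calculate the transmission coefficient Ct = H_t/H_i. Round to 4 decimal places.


Ct = H_t / H_i
Ct = 0.75 / 3.08
Ct = 0.2435

0.2435


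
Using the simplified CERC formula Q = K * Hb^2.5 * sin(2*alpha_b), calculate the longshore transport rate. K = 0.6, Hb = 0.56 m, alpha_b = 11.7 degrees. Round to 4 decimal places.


Q = K * Hb^2.5 * sin(2 * alpha_b)
Hb^2.5 = 0.56^2.5 = 0.234677
sin(2 * 11.7) = sin(23.4) = 0.397148
Q = 0.6 * 0.234677 * 0.397148
Q = 0.0559 m^3/s

0.0559


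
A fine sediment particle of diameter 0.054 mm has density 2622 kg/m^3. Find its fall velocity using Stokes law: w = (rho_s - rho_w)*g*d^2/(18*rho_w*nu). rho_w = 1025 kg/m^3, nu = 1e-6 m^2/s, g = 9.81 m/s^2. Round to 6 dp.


w = (rho_s - rho_w) * g * d^2 / (18 * rho_w * nu)
d = 0.054 mm = 0.000054 m
rho_s - rho_w = 2622 - 1025 = 1597
Numerator = 1597 * 9.81 * (0.000054)^2 = 0.000045683718
Denominator = 18 * 1025 * 1e-6 = 0.018450
w = 0.002476 m/s

0.002476


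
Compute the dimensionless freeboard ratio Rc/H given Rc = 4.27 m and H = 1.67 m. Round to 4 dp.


Relative freeboard = Rc / H
= 4.27 / 1.67
= 2.5569

2.5569


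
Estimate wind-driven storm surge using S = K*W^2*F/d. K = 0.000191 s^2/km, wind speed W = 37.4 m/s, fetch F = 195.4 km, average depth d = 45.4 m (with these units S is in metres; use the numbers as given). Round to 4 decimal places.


S = K * W^2 * F / d
W^2 = 37.4^2 = 1398.76
S = 0.000191 * 1398.76 * 195.4 / 45.4
Numerator = 0.000191 * 1398.76 * 195.4 = 52.203681
S = 52.203681 / 45.4 = 1.1499 m

1.1499


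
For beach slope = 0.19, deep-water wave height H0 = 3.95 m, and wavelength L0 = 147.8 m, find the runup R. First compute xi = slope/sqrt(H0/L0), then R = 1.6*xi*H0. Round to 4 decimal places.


xi = slope / sqrt(H0/L0)
H0/L0 = 3.95/147.8 = 0.026725
sqrt(0.026725) = 0.163479
xi = 0.19 / 0.163479 = 1.162231
R = 1.6 * xi * H0 = 1.6 * 1.162231 * 3.95
R = 7.3453 m

7.3453


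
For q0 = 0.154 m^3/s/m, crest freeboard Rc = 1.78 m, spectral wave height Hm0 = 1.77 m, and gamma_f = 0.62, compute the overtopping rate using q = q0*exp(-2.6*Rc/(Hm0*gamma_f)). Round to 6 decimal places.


q = q0 * exp(-2.6 * Rc / (Hm0 * gamma_f))
Exponent = -2.6 * 1.78 / (1.77 * 0.62)
= -2.6 * 1.78 / 1.0974
= -4.217241
exp(-4.217241) = 0.014739
q = 0.154 * 0.014739
q = 0.002270 m^3/s/m

0.002270


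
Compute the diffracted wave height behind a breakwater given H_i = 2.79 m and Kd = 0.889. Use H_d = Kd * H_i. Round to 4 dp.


H_d = Kd * H_i
H_d = 0.889 * 2.79
H_d = 2.4803 m

2.4803


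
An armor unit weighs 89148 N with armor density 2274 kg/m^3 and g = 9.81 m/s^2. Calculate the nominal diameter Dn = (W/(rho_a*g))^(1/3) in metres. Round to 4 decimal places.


V = W / (rho_a * g)
V = 89148 / (2274 * 9.81)
V = 89148 / 22307.94
V = 3.996245 m^3
Dn = V^(1/3) = 3.996245^(1/3)
Dn = 1.5869 m

1.5869


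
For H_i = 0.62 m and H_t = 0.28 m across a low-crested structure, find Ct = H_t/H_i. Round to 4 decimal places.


Ct = H_t / H_i
Ct = 0.28 / 0.62
Ct = 0.4516

0.4516


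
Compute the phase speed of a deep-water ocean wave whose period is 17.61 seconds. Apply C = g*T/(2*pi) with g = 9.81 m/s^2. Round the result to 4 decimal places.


We use the deep-water celerity formula:
C = g * T / (2 * pi)
C = 9.81 * 17.61 / (2 * 3.14159...)
C = 172.754100 / 6.283185
C = 27.4947 m/s

27.4947


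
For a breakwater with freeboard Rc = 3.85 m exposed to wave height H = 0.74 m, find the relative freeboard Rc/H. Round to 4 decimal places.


Relative freeboard = Rc / H
= 3.85 / 0.74
= 5.2027

5.2027


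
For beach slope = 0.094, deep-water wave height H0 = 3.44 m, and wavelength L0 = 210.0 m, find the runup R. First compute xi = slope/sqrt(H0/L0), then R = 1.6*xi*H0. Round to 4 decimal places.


xi = slope / sqrt(H0/L0)
H0/L0 = 3.44/210.0 = 0.016381
sqrt(0.016381) = 0.127988
xi = 0.094 / 0.127988 = 0.734443
R = 1.6 * xi * H0 = 1.6 * 0.734443 * 3.44
R = 4.0424 m

4.0424


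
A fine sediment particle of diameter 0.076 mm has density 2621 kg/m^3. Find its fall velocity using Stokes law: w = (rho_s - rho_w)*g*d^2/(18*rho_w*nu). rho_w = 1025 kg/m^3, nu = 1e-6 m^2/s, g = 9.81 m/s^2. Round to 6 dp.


w = (rho_s - rho_w) * g * d^2 / (18 * rho_w * nu)
d = 0.076 mm = 0.000076 m
rho_s - rho_w = 2621 - 1025 = 1596
Numerator = 1596 * 9.81 * (0.000076)^2 = 0.000090433446
Denominator = 18 * 1025 * 1e-6 = 0.018450
w = 0.004902 m/s

0.004902


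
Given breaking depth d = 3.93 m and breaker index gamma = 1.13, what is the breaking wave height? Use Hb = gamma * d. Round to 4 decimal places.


Hb = gamma * d
Hb = 1.13 * 3.93
Hb = 4.4409 m

4.4409


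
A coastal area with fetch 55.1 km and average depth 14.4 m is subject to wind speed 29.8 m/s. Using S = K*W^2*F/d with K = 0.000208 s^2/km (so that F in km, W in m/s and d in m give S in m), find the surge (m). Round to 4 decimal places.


S = K * W^2 * F / d
W^2 = 29.8^2 = 888.04
S = 0.000208 * 888.04 * 55.1 / 14.4
Numerator = 0.000208 * 888.04 * 55.1 = 10.177649
S = 10.177649 / 14.4 = 0.7068 m

0.7068


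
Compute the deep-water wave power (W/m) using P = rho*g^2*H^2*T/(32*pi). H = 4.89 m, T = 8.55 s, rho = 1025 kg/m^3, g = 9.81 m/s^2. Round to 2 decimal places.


P = rho * g^2 * H^2 * T / (32 * pi)
P = 1025 * 9.81^2 * 4.89^2 * 8.55 / (32 * pi)
P = 1025 * 96.2361 * 23.9121 * 8.55 / 100.53096
P = 200606.90 W/m

200606.90


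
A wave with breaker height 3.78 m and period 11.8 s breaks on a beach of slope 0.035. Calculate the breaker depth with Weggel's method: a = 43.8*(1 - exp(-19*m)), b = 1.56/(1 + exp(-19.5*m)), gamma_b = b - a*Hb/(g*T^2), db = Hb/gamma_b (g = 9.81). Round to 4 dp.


a = 43.8 * (1 - exp(-19 * m))
exp(-19 * 0.035) = exp(-0.6650) = 0.514274
a = 43.8 * (1 - 0.514274) = 21.274819
b = 1.56 / (1 + exp(-19.5 * m))
exp(-19.5 * 0.035) = exp(-0.6825) = 0.505352
b = 1.56 / (1 + 0.505352) = 1.036302
Hb / (g * T^2) = 3.78 / (9.81 * 11.8^2) = 3.78 / 1365.9444 = 0.00276732
gamma_b = b - a * Hb/(g*T^2) = 1.036302 - 21.274819 * 0.00276732 = 0.977428
db = Hb / gamma_b = 3.78 / 0.977428
db = 3.8673 m

3.8673


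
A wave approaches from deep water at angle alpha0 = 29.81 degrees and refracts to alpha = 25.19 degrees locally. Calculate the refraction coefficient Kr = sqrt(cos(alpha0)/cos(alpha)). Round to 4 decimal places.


Kr = sqrt(cos(alpha0) / cos(alpha))
cos(29.81) = 0.867679
cos(25.19) = 0.904901
Kr = sqrt(0.867679 / 0.904901)
Kr = sqrt(0.958866)
Kr = 0.9792

0.9792


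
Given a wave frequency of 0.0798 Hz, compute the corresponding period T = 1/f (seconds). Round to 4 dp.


T = 1 / f
T = 1 / 0.0798
T = 12.5313 s

12.5313


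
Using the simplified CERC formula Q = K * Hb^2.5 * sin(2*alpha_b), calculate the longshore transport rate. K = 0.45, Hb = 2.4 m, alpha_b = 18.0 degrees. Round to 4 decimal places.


Q = K * Hb^2.5 * sin(2 * alpha_b)
Hb^2.5 = 2.4^2.5 = 8.923354
sin(2 * 18.0) = sin(36.0) = 0.587785
Q = 0.45 * 8.923354 * 0.587785
Q = 2.3603 m^3/s

2.3603


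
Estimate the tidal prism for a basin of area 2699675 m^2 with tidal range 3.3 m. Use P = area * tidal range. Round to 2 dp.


Tidal prism = Area * Tidal range
P = 2699675 * 3.3
P = 8908927.50 m^3

8908927.50


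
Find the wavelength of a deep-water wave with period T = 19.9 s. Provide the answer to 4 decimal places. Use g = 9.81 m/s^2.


L0 = g * T^2 / (2 * pi)
L0 = 9.81 * 19.9^2 / (2 * pi)
L0 = 9.81 * 396.0100 / 6.28319
L0 = 3884.8581 / 6.28319
L0 = 618.2944 m

618.2944


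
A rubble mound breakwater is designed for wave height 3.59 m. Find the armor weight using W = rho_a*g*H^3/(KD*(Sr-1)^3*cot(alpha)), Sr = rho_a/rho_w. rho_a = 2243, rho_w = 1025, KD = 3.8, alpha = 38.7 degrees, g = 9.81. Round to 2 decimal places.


Sr = rho_a / rho_w = 2243 / 1025 = 2.188293
(Sr - 1) = 1.188293
(Sr - 1)^3 = 1.677916
cot(38.7) = 1 / tan(38.7) = 1 / 0.801151 = 1.248204
Numerator = 2243 * 9.81 * 3.59^3 = 1018079.3455
Denominator = 3.8 * 1.677916 * 1.248204 = 7.958651
W = 1018079.3455 / 7.958651
W = 127921.10 N

127921.10


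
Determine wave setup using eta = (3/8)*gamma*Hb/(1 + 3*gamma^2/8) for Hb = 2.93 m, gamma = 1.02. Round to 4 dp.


eta = (3/8) * gamma * Hb / (1 + 3*gamma^2/8)
Numerator = (3/8) * 1.02 * 2.93 = 1.120725
Denominator = 1 + 3*1.02^2/8 = 1 + 0.390150 = 1.390150
eta = 1.120725 / 1.390150
eta = 0.8062 m

0.8062


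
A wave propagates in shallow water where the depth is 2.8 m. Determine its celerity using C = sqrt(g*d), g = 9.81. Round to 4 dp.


Using the shallow-water approximation:
C = sqrt(g * d) = sqrt(9.81 * 2.8)
C = sqrt(27.4680)
C = 5.2410 m/s

5.2410


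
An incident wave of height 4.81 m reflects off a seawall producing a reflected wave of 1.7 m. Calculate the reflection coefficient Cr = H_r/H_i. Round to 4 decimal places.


Cr = H_r / H_i
Cr = 1.7 / 4.81
Cr = 0.3534

0.3534


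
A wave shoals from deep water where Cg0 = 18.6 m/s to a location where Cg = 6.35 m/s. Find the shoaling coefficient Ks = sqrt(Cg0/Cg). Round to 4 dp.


Ks = sqrt(Cg0 / Cg)
Ks = sqrt(18.6 / 6.35)
Ks = sqrt(2.9291)
Ks = 1.7115

1.7115


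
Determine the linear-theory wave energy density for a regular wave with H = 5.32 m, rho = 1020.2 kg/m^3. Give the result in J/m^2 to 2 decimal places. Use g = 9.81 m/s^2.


E = (1/8) * rho * g * H^2
E = (1/8) * 1020.2 * 9.81 * 5.32^2
E = 0.125 * 1020.2 * 9.81 * 28.3024
E = 35406.88 J/m^2

35406.88


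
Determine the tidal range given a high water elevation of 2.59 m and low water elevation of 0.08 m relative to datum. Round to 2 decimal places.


Tidal range = High water - Low water
Tidal range = 2.59 - (0.08)
Tidal range = 2.51 m

2.51


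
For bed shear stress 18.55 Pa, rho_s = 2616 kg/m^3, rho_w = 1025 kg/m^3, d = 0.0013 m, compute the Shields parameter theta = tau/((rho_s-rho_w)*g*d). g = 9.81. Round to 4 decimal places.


theta = tau / ((rho_s - rho_w) * g * d)
rho_s - rho_w = 2616 - 1025 = 1591
Denominator = 1591 * 9.81 * 0.0013 = 20.290023
theta = 18.55 / 20.290023
theta = 0.9142

0.9142


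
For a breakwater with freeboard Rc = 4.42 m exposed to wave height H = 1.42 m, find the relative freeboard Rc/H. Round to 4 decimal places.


Relative freeboard = Rc / H
= 4.42 / 1.42
= 3.1127

3.1127


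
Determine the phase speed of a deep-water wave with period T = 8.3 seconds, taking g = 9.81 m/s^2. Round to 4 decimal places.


We use the deep-water celerity formula:
C = g * T / (2 * pi)
C = 9.81 * 8.3 / (2 * 3.14159...)
C = 81.423000 / 6.283185
C = 12.9589 m/s

12.9589


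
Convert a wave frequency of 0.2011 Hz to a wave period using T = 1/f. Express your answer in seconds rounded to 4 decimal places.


T = 1 / f
T = 1 / 0.2011
T = 4.9727 s

4.9727


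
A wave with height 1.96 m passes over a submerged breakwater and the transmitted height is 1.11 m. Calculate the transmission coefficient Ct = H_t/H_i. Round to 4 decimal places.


Ct = H_t / H_i
Ct = 1.11 / 1.96
Ct = 0.5663

0.5663


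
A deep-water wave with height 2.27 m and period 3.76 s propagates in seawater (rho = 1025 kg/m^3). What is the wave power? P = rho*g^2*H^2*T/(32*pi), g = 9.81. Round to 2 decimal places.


P = rho * g^2 * H^2 * T / (32 * pi)
P = 1025 * 9.81^2 * 2.27^2 * 3.76 / (32 * pi)
P = 1025 * 96.2361 * 5.1529 * 3.76 / 100.53096
P = 19010.85 W/m

19010.85


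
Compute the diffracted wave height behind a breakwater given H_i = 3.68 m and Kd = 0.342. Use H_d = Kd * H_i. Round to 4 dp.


H_d = Kd * H_i
H_d = 0.342 * 3.68
H_d = 1.2586 m

1.2586


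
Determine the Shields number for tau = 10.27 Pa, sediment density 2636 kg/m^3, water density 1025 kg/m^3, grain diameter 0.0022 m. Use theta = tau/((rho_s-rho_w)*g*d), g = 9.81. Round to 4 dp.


theta = tau / ((rho_s - rho_w) * g * d)
rho_s - rho_w = 2636 - 1025 = 1611
Denominator = 1611 * 9.81 * 0.0022 = 34.768602
theta = 10.27 / 34.768602
theta = 0.2954

0.2954


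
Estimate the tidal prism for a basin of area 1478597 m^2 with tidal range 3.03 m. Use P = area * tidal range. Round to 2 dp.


Tidal prism = Area * Tidal range
P = 1478597 * 3.03
P = 4480148.91 m^3

4480148.91


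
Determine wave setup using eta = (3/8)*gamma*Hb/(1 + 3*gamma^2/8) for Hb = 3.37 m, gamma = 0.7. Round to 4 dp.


eta = (3/8) * gamma * Hb / (1 + 3*gamma^2/8)
Numerator = (3/8) * 0.7 * 3.37 = 0.884625
Denominator = 1 + 3*0.7^2/8 = 1 + 0.183750 = 1.183750
eta = 0.884625 / 1.183750
eta = 0.7473 m

0.7473


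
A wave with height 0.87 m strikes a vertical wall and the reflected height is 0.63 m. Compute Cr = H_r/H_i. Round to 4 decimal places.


Cr = H_r / H_i
Cr = 0.63 / 0.87
Cr = 0.7241

0.7241


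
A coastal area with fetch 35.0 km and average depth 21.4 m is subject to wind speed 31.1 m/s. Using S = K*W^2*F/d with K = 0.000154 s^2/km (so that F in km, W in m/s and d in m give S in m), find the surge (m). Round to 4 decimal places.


S = K * W^2 * F / d
W^2 = 31.1^2 = 967.21
S = 0.000154 * 967.21 * 35.0 / 21.4
Numerator = 0.000154 * 967.21 * 35.0 = 5.213262
S = 5.213262 / 21.4 = 0.2436 m

0.2436


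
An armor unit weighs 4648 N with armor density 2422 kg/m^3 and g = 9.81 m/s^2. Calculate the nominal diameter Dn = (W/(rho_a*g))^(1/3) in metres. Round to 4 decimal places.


V = W / (rho_a * g)
V = 4648 / (2422 * 9.81)
V = 4648 / 23759.82
V = 0.195624 m^3
Dn = V^(1/3) = 0.195624^(1/3)
Dn = 0.5805 m

0.5805


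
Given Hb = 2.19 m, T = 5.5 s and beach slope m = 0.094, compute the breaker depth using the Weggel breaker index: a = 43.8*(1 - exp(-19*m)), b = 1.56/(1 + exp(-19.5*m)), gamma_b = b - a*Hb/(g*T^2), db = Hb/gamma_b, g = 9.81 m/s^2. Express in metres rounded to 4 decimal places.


a = 43.8 * (1 - exp(-19 * m))
exp(-19 * 0.094) = exp(-1.7860) = 0.167629
a = 43.8 * (1 - 0.167629) = 36.457835
b = 1.56 / (1 + exp(-19.5 * m))
exp(-19.5 * 0.094) = exp(-1.8330) = 0.159933
b = 1.56 / (1 + 0.159933) = 1.344905
Hb / (g * T^2) = 2.19 / (9.81 * 5.5^2) = 2.19 / 296.7525 = 0.00737989
gamma_b = b - a * Hb/(g*T^2) = 1.344905 - 36.457835 * 0.00737989 = 1.075851
db = Hb / gamma_b = 2.19 / 1.075851
db = 2.0356 m

2.0356


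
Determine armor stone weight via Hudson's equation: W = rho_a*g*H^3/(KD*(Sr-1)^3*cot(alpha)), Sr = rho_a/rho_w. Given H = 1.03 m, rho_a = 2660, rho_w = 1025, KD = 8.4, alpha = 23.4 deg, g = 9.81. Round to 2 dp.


Sr = rho_a / rho_w = 2660 / 1025 = 2.595122
(Sr - 1) = 1.595122
(Sr - 1)^3 = 4.058651
cot(23.4) = 1 / tan(23.4) = 1 / 0.432739 = 2.310864
Numerator = 2660 * 9.81 * 1.03^3 = 28514.2740
Denominator = 8.4 * 4.058651 * 2.310864 = 78.783502
W = 28514.2740 / 78.783502
W = 361.93 N

361.93


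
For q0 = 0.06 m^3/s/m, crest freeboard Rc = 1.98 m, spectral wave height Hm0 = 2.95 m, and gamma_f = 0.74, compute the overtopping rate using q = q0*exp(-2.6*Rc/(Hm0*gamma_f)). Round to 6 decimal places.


q = q0 * exp(-2.6 * Rc / (Hm0 * gamma_f))
Exponent = -2.6 * 1.98 / (2.95 * 0.74)
= -2.6 * 1.98 / 2.1830
= -2.358223
exp(-2.358223) = 0.094588
q = 0.06 * 0.094588
q = 0.005675 m^3/s/m

0.005675


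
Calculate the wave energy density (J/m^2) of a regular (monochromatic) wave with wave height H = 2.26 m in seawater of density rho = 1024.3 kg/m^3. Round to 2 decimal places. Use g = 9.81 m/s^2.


E = (1/8) * rho * g * H^2
E = (1/8) * 1024.3 * 9.81 * 2.26^2
E = 0.125 * 1024.3 * 9.81 * 5.1076
E = 6415.39 J/m^2

6415.39


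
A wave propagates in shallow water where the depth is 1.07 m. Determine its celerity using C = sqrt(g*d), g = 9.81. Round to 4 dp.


Using the shallow-water approximation:
C = sqrt(g * d) = sqrt(9.81 * 1.07)
C = sqrt(10.4967)
C = 3.2399 m/s

3.2399


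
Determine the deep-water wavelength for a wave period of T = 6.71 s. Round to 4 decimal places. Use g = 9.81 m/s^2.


L0 = g * T^2 / (2 * pi)
L0 = 9.81 * 6.71^2 / (2 * pi)
L0 = 9.81 * 45.0241 / 6.28319
L0 = 441.6864 / 6.28319
L0 = 70.2966 m

70.2966


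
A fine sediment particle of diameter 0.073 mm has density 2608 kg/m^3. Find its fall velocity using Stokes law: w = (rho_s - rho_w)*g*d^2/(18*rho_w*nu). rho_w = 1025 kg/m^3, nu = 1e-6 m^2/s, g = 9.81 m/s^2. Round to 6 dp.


w = (rho_s - rho_w) * g * d^2 / (18 * rho_w * nu)
d = 0.073 mm = 0.000073 m
rho_s - rho_w = 2608 - 1025 = 1583
Numerator = 1583 * 9.81 * (0.000073)^2 = 0.000082755267
Denominator = 18 * 1025 * 1e-6 = 0.018450
w = 0.004485 m/s

0.004485


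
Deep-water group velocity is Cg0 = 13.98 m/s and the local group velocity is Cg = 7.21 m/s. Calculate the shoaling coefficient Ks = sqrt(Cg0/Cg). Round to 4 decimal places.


Ks = sqrt(Cg0 / Cg)
Ks = sqrt(13.98 / 7.21)
Ks = sqrt(1.9390)
Ks = 1.3925

1.3925


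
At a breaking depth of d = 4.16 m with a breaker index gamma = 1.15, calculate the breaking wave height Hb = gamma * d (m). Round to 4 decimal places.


Hb = gamma * d
Hb = 1.15 * 4.16
Hb = 4.7840 m

4.7840


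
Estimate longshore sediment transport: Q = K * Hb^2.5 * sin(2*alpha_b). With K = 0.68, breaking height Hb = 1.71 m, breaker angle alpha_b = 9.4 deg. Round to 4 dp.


Q = K * Hb^2.5 * sin(2 * alpha_b)
Hb^2.5 = 1.71^2.5 = 3.823757
sin(2 * 9.4) = sin(18.8) = 0.322266
Q = 0.68 * 3.823757 * 0.322266
Q = 0.8379 m^3/s

0.8379


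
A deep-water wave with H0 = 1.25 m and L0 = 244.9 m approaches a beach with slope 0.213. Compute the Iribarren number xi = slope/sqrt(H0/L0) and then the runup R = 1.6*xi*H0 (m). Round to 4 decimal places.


xi = slope / sqrt(H0/L0)
H0/L0 = 1.25/244.9 = 0.005104
sqrt(0.005104) = 0.071443
xi = 0.213 / 0.071443 = 2.981391
R = 1.6 * xi * H0 = 1.6 * 2.981391 * 1.25
R = 5.9628 m

5.9628


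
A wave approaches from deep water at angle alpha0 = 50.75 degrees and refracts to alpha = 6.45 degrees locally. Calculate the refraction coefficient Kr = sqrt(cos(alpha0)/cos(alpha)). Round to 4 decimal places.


Kr = sqrt(cos(alpha0) / cos(alpha))
cos(50.75) = 0.632705
cos(6.45) = 0.993670
Kr = sqrt(0.632705 / 0.993670)
Kr = sqrt(0.636736)
Kr = 0.7980

0.7980


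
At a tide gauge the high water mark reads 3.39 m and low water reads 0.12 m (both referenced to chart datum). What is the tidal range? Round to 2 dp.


Tidal range = High water - Low water
Tidal range = 3.39 - (0.12)
Tidal range = 3.27 m

3.27


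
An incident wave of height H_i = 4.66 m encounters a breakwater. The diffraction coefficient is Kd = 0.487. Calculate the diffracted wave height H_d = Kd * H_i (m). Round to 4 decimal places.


H_d = Kd * H_i
H_d = 0.487 * 4.66
H_d = 2.2694 m

2.2694


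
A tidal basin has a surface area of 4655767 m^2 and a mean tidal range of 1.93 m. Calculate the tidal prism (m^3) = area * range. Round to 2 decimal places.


Tidal prism = Area * Tidal range
P = 4655767 * 1.93
P = 8985630.31 m^3

8985630.31


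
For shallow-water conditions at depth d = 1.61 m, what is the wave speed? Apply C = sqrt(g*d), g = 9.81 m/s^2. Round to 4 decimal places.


Using the shallow-water approximation:
C = sqrt(g * d) = sqrt(9.81 * 1.61)
C = sqrt(15.7941)
C = 3.9742 m/s

3.9742


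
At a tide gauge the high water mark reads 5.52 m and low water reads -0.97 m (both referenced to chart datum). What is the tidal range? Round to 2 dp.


Tidal range = High water - Low water
Tidal range = 5.52 - (-0.97)
Tidal range = 6.49 m

6.49


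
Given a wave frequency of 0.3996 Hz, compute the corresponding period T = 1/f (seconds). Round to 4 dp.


T = 1 / f
T = 1 / 0.3996
T = 2.5025 s

2.5025


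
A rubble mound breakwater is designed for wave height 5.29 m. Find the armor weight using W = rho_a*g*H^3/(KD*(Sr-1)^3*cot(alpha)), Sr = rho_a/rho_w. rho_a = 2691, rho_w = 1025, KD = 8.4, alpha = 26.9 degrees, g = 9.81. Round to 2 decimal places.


Sr = rho_a / rho_w = 2691 / 1025 = 2.625366
(Sr - 1) = 1.625366
(Sr - 1)^3 = 4.293915
cot(26.9) = 1 / tan(26.9) = 1 / 0.507329 = 1.971108
Numerator = 2691 * 9.81 * 5.29^3 = 3907956.5033
Denominator = 8.4 * 4.293915 * 1.971108 = 71.095650
W = 3907956.5033 / 71.095650
W = 54967.59 N

54967.59


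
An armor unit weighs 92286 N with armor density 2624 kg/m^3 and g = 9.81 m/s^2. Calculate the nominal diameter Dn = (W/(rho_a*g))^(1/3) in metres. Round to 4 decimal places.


V = W / (rho_a * g)
V = 92286 / (2624 * 9.81)
V = 92286 / 25741.44
V = 3.585114 m^3
Dn = V^(1/3) = 3.585114^(1/3)
Dn = 1.5305 m

1.5305


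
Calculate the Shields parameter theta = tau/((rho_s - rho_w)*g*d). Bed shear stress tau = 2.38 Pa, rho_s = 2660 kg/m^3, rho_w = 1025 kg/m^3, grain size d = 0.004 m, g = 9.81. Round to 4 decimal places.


theta = tau / ((rho_s - rho_w) * g * d)
rho_s - rho_w = 2660 - 1025 = 1635
Denominator = 1635 * 9.81 * 0.004 = 64.157400
theta = 2.38 / 64.157400
theta = 0.0371

0.0371


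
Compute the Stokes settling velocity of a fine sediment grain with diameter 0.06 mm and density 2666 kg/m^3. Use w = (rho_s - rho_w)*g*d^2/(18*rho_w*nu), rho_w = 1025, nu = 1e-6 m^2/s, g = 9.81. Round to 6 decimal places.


w = (rho_s - rho_w) * g * d^2 / (18 * rho_w * nu)
d = 0.06 mm = 0.000060 m
rho_s - rho_w = 2666 - 1025 = 1641
Numerator = 1641 * 9.81 * (0.000060)^2 = 0.000057953556
Denominator = 18 * 1025 * 1e-6 = 0.018450
w = 0.003141 m/s

0.003141


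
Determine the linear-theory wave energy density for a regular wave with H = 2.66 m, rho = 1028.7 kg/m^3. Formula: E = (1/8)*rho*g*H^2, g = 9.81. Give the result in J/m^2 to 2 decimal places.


E = (1/8) * rho * g * H^2
E = (1/8) * 1028.7 * 9.81 * 2.66^2
E = 0.125 * 1028.7 * 9.81 * 7.0756
E = 8925.47 J/m^2

8925.47


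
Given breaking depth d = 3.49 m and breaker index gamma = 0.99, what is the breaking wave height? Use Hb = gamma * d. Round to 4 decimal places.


Hb = gamma * d
Hb = 0.99 * 3.49
Hb = 3.4551 m

3.4551


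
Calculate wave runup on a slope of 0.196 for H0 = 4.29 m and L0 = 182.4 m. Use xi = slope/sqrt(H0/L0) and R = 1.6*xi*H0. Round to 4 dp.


xi = slope / sqrt(H0/L0)
H0/L0 = 4.29/182.4 = 0.023520
sqrt(0.023520) = 0.153361
xi = 0.196 / 0.153361 = 1.278026
R = 1.6 * xi * H0 = 1.6 * 1.278026 * 4.29
R = 8.7724 m

8.7724


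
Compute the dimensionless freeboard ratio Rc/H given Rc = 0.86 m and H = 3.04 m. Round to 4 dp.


Relative freeboard = Rc / H
= 0.86 / 3.04
= 0.2829

0.2829


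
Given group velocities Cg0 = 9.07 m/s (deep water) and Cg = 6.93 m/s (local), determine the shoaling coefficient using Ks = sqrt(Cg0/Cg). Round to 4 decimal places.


Ks = sqrt(Cg0 / Cg)
Ks = sqrt(9.07 / 6.93)
Ks = sqrt(1.3088)
Ks = 1.1440

1.1440


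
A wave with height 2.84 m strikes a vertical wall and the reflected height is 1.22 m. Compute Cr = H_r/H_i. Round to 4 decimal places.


Cr = H_r / H_i
Cr = 1.22 / 2.84
Cr = 0.4296

0.4296


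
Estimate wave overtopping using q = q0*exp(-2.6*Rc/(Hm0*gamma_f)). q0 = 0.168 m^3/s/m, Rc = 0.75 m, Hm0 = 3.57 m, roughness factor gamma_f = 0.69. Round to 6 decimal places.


q = q0 * exp(-2.6 * Rc / (Hm0 * gamma_f))
Exponent = -2.6 * 0.75 / (3.57 * 0.69)
= -2.6 * 0.75 / 2.4633
= -0.791621
exp(-0.791621) = 0.453110
q = 0.168 * 0.453110
q = 0.076122 m^3/s/m

0.076122


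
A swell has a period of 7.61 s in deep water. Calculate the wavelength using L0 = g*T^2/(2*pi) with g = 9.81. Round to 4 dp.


L0 = g * T^2 / (2 * pi)
L0 = 9.81 * 7.61^2 / (2 * pi)
L0 = 9.81 * 57.9121 / 6.28319
L0 = 568.1177 / 6.28319
L0 = 90.4187 m

90.4187


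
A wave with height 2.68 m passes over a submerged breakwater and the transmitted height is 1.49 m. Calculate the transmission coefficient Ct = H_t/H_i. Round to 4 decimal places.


Ct = H_t / H_i
Ct = 1.49 / 2.68
Ct = 0.5560

0.5560


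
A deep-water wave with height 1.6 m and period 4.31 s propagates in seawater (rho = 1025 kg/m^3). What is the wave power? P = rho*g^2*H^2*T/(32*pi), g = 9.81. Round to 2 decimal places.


P = rho * g^2 * H^2 * T / (32 * pi)
P = 1025 * 9.81^2 * 1.6^2 * 4.31 / (32 * pi)
P = 1025 * 96.2361 * 2.5600 * 4.31 / 100.53096
P = 10826.28 W/m

10826.28
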